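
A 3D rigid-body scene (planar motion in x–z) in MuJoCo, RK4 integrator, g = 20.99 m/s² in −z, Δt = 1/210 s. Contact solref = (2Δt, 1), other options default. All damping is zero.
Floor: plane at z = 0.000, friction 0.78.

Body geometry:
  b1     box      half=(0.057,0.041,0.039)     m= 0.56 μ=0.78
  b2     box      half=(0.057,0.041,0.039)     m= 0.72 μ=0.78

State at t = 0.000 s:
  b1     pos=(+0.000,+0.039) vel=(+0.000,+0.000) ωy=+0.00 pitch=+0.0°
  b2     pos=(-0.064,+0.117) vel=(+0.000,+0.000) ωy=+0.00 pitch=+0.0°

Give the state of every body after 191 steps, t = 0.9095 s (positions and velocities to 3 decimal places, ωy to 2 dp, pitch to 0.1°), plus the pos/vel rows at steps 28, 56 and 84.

State at t = 0.9095 s:
  b1     pos=(+0.000,+0.039) vel=(+0.000,+0.000) ωy=+0.00 pitch=+0.0°
  b2     pos=(-0.114,+0.057) vel=(+0.000,+0.000) ωy=+0.00 pitch=-90.0°

Key-timestep trajectory:
   step    t(s)  b1.x    b1.z    b1.vx   b1.vz   b2.x    b2.z    b2.vx   b2.vz 
     28  0.1333   +0.000  +0.039  +0.001  +0.000   -0.085  +0.106  -0.349  -0.323
     56  0.2667   +0.000  +0.039  +0.000  +0.000   -0.133  +0.066  -0.133  +0.044
     84  0.4000   +0.000  +0.039  +0.000  +0.000   -0.113  +0.057  +0.191  +0.058


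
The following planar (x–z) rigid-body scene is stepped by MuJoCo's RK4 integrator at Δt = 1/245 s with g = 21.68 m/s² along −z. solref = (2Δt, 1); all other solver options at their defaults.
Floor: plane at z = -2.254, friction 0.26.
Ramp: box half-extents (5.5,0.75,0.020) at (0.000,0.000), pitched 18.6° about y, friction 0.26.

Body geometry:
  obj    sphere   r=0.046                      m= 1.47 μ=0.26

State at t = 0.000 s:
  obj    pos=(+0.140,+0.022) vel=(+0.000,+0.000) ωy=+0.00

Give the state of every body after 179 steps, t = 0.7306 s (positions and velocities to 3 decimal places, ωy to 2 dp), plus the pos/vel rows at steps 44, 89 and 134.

State at t = 0.7306 s:
  obj    pos=(+1.390,-0.398) vel=(+3.420,-1.151) ωy=+78.44

Key-timestep trajectory:
   step    t(s)  obj.x    obj.z    obj.vx   obj.vz 
     44  0.1796   +0.216  -0.003  +0.841  -0.283
     89  0.3633   +0.449  -0.081  +1.701  -0.572
    134  0.5469   +0.840  -0.213  +2.560  -0.862


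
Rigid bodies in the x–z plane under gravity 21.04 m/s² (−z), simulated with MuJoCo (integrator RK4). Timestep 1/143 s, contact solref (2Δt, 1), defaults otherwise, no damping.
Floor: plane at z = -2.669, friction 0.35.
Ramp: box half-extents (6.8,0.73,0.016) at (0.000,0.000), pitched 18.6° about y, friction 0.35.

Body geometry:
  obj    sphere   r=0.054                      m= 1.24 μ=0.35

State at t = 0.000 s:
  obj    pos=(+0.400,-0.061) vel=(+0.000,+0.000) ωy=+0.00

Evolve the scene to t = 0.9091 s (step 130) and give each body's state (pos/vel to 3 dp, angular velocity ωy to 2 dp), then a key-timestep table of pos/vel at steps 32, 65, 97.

State at t = 0.9091 s:
  obj    pos=(+2.277,-0.693) vel=(+4.130,-1.390) ωy=+80.69

Key-timestep trajectory:
   step    t(s)  obj.x    obj.z    obj.vx   obj.vz 
     32  0.2238   +0.514  -0.099  +1.017  -0.342
     65  0.4545   +0.869  -0.219  +2.065  -0.695
     97  0.6783   +1.445  -0.413  +3.082  -1.037


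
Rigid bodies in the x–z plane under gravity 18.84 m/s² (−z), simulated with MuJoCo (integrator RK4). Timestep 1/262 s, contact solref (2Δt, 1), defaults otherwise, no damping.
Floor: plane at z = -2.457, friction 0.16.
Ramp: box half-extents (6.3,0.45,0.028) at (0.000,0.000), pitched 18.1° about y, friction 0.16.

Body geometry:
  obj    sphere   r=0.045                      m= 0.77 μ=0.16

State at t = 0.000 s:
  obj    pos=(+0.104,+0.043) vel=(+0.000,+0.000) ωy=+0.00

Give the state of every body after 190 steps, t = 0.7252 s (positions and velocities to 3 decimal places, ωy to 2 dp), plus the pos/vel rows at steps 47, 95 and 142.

State at t = 0.7252 s:
  obj    pos=(+1.149,-0.299) vel=(+2.882,-0.942) ωy=+67.36

Key-timestep trajectory:
   step    t(s)  obj.x    obj.z    obj.vx   obj.vz 
     47  0.1794   +0.168  +0.022  +0.713  -0.233
     95  0.3626   +0.365  -0.043  +1.441  -0.471
    142  0.5420   +0.688  -0.148  +2.154  -0.704


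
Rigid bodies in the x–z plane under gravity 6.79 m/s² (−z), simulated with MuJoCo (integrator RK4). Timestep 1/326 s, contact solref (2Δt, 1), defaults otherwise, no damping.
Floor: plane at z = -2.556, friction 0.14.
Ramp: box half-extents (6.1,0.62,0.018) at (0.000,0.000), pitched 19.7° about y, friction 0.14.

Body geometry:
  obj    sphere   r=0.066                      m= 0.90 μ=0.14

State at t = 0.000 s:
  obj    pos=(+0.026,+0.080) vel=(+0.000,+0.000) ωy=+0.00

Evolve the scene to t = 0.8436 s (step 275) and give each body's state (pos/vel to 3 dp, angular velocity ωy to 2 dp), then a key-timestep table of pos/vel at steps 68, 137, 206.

State at t = 0.8436 s:
  obj    pos=(+0.574,-0.116) vel=(+1.299,-0.465) ωy=+20.89

Key-timestep trajectory:
   step    t(s)  obj.x    obj.z    obj.vx   obj.vz 
     68  0.2086   +0.059  +0.068  +0.321  -0.115
    137  0.4202   +0.162  +0.031  +0.647  -0.232
    206  0.6319   +0.333  -0.030  +0.973  -0.348


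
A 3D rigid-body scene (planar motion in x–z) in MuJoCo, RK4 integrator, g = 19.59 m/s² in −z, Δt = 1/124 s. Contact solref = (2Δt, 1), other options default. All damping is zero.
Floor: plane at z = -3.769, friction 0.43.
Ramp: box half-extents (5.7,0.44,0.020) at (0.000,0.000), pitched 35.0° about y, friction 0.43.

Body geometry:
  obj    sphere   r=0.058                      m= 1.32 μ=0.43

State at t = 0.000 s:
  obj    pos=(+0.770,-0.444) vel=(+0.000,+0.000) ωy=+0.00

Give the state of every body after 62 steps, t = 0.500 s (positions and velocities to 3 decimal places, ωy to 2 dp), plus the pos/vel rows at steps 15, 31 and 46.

State at t = 0.500 s:
  obj    pos=(+1.592,-1.020) vel=(+3.287,-2.302) ωy=+69.16

Key-timestep trajectory:
   step    t(s)  obj.x    obj.z    obj.vx   obj.vz 
     15  0.1210   +0.818  -0.478  +0.796  -0.557
     31  0.2500   +0.976  -0.588  +1.644  -1.151
     46  0.3710   +1.223  -0.761  +2.439  -1.708


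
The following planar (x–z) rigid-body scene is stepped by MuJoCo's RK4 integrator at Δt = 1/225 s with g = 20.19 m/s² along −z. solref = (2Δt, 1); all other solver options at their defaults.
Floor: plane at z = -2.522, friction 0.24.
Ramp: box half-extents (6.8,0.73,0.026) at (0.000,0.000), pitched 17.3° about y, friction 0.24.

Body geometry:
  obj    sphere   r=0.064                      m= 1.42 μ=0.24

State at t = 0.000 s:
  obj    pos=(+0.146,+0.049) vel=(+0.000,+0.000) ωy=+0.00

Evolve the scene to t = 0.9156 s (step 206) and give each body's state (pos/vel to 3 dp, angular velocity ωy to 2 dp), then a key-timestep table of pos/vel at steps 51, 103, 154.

State at t = 0.9156 s:
  obj    pos=(+1.862,-0.486) vel=(+3.749,-1.168) ωy=+61.34

Key-timestep trajectory:
   step    t(s)  obj.x    obj.z    obj.vx   obj.vz 
     51  0.2267   +0.251  +0.016  +0.928  -0.289
    103  0.4578   +0.575  -0.085  +1.874  -0.584
    154  0.6844   +1.105  -0.250  +2.803  -0.873


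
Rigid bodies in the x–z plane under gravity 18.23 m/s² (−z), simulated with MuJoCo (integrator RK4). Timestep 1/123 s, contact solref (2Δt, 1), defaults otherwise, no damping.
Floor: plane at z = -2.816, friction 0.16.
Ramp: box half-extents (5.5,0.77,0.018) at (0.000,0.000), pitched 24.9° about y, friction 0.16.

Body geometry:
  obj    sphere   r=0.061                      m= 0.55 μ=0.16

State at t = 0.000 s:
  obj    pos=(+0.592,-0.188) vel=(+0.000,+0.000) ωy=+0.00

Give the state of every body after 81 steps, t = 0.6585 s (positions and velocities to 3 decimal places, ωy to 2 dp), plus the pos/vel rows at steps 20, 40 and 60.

State at t = 0.6585 s:
  obj    pos=(+1.671,-0.689) vel=(+3.276,-1.520) ωy=+59.15

Key-timestep trajectory:
   step    t(s)  obj.x    obj.z    obj.vx   obj.vz 
     20  0.1626   +0.658  -0.218  +0.809  -0.376
     40  0.3252   +0.855  -0.310  +1.618  -0.751
     60  0.4878   +1.184  -0.463  +2.427  -1.126


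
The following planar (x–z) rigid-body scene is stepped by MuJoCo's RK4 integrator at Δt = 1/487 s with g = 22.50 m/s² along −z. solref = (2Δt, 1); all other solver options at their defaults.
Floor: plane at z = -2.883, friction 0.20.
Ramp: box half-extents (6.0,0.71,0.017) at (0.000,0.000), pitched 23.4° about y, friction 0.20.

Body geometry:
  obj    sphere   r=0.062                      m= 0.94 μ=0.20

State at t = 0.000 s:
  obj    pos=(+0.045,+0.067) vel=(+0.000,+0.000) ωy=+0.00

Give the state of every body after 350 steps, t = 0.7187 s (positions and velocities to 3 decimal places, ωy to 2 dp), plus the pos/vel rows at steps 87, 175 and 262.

State at t = 0.7187 s:
  obj    pos=(+1.558,-0.588) vel=(+4.210,-1.822) ωy=+73.98

Key-timestep trajectory:
   step    t(s)  obj.x    obj.z    obj.vx   obj.vz 
     87  0.1786   +0.138  +0.026  +1.047  -0.453
    175  0.3593   +0.423  -0.097  +2.105  -0.911
    262  0.5380   +0.893  -0.300  +3.152  -1.364


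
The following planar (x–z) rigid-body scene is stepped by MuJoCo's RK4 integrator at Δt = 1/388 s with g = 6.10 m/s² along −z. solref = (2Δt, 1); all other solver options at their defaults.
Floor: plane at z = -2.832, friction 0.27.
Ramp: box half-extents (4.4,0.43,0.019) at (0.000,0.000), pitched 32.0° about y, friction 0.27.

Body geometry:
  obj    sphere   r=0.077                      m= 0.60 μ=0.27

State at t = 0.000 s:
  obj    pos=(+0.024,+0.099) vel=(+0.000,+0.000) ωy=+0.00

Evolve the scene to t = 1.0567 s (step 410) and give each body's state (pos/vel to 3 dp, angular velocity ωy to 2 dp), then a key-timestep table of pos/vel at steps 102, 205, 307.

State at t = 1.0567 s:
  obj    pos=(+1.117,-0.585) vel=(+2.069,-1.293) ωy=+31.68

Key-timestep trajectory:
   step    t(s)  obj.x    obj.z    obj.vx   obj.vz 
    102  0.2629   +0.091  +0.056  +0.515  -0.322
    205  0.5284   +0.297  -0.072  +1.035  -0.647
    307  0.7912   +0.637  -0.285  +1.549  -0.968


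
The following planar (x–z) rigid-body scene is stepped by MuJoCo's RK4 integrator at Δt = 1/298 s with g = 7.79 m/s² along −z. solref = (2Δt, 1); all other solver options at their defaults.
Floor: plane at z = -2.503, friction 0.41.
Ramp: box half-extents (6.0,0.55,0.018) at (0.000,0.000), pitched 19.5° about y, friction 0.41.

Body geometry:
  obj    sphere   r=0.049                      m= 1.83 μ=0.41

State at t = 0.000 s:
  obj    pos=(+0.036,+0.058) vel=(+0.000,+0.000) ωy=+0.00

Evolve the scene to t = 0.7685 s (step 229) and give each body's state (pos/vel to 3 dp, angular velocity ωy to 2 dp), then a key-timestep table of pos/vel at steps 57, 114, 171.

State at t = 0.7685 s:
  obj    pos=(+0.553,-0.125) vel=(+1.345,-0.476) ωy=+29.12

Key-timestep trajectory:
   step    t(s)  obj.x    obj.z    obj.vx   obj.vz 
     57  0.1913   +0.068  +0.047  +0.335  -0.119
    114  0.3826   +0.164  +0.013  +0.670  -0.237
    171  0.5738   +0.324  -0.044  +1.005  -0.356


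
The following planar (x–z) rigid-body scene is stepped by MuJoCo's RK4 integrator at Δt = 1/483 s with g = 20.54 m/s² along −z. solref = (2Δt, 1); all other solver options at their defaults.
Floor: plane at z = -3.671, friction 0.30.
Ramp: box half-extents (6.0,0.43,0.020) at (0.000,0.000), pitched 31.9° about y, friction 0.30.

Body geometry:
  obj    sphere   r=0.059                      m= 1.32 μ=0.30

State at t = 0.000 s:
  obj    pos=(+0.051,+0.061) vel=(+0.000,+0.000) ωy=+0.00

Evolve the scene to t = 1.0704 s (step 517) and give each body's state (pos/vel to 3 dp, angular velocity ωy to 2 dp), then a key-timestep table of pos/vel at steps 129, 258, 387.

State at t = 1.0704 s:
  obj    pos=(+3.822,-2.286) vel=(+7.046,-4.385) ωy=+140.64

Key-timestep trajectory:
   step    t(s)  obj.x    obj.z    obj.vx   obj.vz 
    129  0.2671   +0.286  -0.085  +1.758  -1.094
    258  0.5342   +0.990  -0.523  +3.516  -2.189
    387  0.8012   +2.164  -1.254  +5.274  -3.283


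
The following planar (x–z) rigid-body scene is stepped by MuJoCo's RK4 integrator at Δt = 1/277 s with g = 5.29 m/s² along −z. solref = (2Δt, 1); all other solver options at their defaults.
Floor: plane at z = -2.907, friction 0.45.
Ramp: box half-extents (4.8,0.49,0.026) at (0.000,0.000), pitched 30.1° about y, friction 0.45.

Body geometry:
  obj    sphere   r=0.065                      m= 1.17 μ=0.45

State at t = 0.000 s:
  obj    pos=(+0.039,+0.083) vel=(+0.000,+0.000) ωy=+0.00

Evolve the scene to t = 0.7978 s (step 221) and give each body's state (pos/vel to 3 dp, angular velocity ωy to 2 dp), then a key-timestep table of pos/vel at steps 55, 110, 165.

State at t = 0.7978 s:
  obj    pos=(+0.561,-0.220) vel=(+1.308,-0.758) ωy=+23.26

Key-timestep trajectory:
   step    t(s)  obj.x    obj.z    obj.vx   obj.vz 
     55  0.1986   +0.071  +0.064  +0.326  -0.189
    110  0.3971   +0.168  +0.008  +0.651  -0.377
    165  0.5957   +0.330  -0.086  +0.977  -0.566


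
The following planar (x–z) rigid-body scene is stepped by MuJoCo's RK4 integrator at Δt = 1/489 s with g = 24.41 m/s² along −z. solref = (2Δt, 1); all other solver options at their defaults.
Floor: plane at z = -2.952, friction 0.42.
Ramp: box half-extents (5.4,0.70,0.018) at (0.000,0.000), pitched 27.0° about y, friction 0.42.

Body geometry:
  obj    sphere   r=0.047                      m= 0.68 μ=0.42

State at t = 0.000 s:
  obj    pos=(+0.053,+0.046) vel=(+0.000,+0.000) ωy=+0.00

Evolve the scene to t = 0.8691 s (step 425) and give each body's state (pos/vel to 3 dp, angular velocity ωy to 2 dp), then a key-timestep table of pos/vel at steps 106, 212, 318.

State at t = 0.8691 s:
  obj    pos=(+2.717,-1.311) vel=(+6.130,-3.123) ωy=+146.37

Key-timestep trajectory:
   step    t(s)  obj.x    obj.z    obj.vx   obj.vz 
    106  0.2168   +0.219  -0.039  +1.529  -0.779
    212  0.4335   +0.716  -0.292  +3.058  -1.558
    318  0.6503   +1.544  -0.714  +4.587  -2.337


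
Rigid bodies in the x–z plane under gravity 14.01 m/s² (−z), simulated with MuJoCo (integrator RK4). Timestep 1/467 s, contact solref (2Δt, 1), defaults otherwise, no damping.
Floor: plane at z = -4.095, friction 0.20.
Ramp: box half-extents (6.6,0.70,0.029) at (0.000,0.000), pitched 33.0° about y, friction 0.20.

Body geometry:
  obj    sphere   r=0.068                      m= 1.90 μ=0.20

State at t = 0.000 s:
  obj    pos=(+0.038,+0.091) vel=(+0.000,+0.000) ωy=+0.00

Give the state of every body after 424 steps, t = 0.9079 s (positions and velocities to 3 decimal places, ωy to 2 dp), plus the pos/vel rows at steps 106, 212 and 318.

State at t = 0.9079 s:
  obj    pos=(+1.922,-1.133) vel=(+4.150,-2.695) ωy=+72.76

Key-timestep trajectory:
   step    t(s)  obj.x    obj.z    obj.vx   obj.vz 
    106  0.2270   +0.156  +0.014  +1.038  -0.674
    212  0.4540   +0.509  -0.215  +2.075  -1.348
    318  0.6809   +1.098  -0.597  +3.113  -2.021


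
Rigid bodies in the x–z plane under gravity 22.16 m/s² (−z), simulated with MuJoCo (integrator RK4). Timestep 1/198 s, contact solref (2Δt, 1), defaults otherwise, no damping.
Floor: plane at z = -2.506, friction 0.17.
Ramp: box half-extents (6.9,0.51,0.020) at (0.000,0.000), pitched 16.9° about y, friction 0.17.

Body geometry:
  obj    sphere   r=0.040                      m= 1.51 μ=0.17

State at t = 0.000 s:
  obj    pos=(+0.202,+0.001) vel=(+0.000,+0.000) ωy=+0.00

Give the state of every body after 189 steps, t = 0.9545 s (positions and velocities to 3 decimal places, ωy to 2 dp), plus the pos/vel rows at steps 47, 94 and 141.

State at t = 0.9545 s:
  obj    pos=(+2.208,-0.608) vel=(+4.203,-1.277) ωy=+109.79

Key-timestep trajectory:
   step    t(s)  obj.x    obj.z    obj.vx   obj.vz 
     47  0.2374   +0.326  -0.036  +1.045  -0.318
     94  0.4747   +0.698  -0.149  +2.090  -0.635
    141  0.7121   +1.319  -0.338  +3.135  -0.953


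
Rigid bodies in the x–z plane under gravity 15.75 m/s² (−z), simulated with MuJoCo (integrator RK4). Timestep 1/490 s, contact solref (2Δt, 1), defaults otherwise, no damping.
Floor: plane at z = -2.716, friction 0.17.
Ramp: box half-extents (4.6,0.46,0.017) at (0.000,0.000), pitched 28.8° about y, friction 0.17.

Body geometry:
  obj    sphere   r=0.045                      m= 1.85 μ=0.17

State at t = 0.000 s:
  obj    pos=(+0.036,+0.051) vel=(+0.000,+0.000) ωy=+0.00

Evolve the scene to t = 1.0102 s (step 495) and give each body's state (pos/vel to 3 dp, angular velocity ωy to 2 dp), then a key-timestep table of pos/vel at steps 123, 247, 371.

State at t = 1.0102 s:
  obj    pos=(+2.460,-1.281) vel=(+4.798,-2.638) ωy=+121.65

Key-timestep trajectory:
   step    t(s)  obj.x    obj.z    obj.vx   obj.vz 
    123  0.2510   +0.186  -0.031  +1.192  -0.656
    247  0.5041   +0.640  -0.281  +2.394  -1.316
    371  0.7571   +1.397  -0.698  +3.596  -1.977


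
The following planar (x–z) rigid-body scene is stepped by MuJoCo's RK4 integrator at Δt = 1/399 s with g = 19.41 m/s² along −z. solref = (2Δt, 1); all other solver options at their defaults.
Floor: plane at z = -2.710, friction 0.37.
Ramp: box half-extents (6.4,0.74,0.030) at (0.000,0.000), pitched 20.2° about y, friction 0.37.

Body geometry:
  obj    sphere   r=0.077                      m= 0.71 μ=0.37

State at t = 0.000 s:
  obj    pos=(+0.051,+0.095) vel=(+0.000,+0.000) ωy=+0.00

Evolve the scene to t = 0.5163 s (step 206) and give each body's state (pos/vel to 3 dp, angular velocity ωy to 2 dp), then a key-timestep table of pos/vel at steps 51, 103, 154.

State at t = 0.5163 s:
  obj    pos=(+0.650,-0.125) vel=(+2.320,-0.853) ωy=+32.09

Key-timestep trajectory:
   step    t(s)  obj.x    obj.z    obj.vx   obj.vz 
     51  0.1278   +0.088  +0.082  +0.574  -0.211
    103  0.2581   +0.201  +0.040  +1.160  -0.427
    154  0.3860   +0.386  -0.028  +1.734  -0.638


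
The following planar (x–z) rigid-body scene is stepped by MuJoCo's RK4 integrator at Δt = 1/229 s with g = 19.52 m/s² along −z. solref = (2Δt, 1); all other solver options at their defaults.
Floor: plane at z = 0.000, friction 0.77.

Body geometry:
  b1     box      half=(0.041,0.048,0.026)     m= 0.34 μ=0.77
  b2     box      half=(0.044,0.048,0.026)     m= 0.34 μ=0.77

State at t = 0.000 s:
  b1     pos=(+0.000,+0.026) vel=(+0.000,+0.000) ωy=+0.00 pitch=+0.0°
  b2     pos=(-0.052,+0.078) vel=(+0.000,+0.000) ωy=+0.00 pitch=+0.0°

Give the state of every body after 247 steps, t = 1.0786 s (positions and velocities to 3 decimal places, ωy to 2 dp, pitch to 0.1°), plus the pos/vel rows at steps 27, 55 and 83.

State at t = 1.0786 s:
  b1     pos=(+0.000,+0.026) vel=(+0.000,+0.000) ωy=+0.00 pitch=+0.0°
  b2     pos=(-0.096,+0.044) vel=(+0.000,+0.000) ωy=+0.00 pitch=-90.0°

Key-timestep trajectory:
   step    t(s)  b1.x    b1.z    b1.vx   b1.vz   b2.x    b2.z    b2.vx   b2.vz 
     27  0.1179   +0.000  +0.026  +0.000  +0.000   -0.073  +0.050  -0.361  -0.328
     55  0.2402   +0.000  +0.026  +0.000  +0.000   -0.108  +0.049  -0.008  +0.002
     83  0.3624   +0.000  +0.026  +0.000  +0.000   -0.092  +0.046  -0.054  -0.020


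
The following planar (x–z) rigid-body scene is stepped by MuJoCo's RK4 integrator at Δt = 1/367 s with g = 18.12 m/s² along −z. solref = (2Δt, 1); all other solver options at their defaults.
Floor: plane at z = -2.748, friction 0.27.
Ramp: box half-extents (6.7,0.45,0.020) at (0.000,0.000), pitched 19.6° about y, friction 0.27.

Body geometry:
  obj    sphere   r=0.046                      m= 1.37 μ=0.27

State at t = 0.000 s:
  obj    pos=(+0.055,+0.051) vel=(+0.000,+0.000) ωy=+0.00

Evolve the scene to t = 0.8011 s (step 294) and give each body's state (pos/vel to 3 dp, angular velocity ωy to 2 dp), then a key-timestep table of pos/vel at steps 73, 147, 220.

State at t = 0.8011 s:
  obj    pos=(+1.367,-0.417) vel=(+3.277,-1.167) ωy=+75.60

Key-timestep trajectory:
   step    t(s)  obj.x    obj.z    obj.vx   obj.vz 
     73  0.1989   +0.136  +0.022  +0.814  -0.290
    147  0.4005   +0.383  -0.066  +1.638  -0.583
    220  0.5995   +0.790  -0.211  +2.452  -0.873


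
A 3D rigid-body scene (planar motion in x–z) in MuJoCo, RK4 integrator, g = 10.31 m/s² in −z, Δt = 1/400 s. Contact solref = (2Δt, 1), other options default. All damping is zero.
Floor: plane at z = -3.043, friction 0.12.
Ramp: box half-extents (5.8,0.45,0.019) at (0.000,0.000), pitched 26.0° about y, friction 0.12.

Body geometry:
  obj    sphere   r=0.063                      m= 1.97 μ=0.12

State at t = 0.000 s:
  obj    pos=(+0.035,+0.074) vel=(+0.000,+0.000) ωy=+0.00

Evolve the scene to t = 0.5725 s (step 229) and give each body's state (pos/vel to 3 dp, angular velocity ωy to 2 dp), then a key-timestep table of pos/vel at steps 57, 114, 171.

State at t = 0.5725 s:
  obj    pos=(+0.537,-0.171) vel=(+1.753,-0.859) ωy=+25.22

Key-timestep trajectory:
   step    t(s)  obj.x    obj.z    obj.vx   obj.vz 
     57  0.1425   +0.066  +0.059  +0.436  -0.217
    114  0.2850   +0.160  +0.013  +0.873  -0.428
    171  0.4275   +0.315  -0.063  +1.313  -0.630


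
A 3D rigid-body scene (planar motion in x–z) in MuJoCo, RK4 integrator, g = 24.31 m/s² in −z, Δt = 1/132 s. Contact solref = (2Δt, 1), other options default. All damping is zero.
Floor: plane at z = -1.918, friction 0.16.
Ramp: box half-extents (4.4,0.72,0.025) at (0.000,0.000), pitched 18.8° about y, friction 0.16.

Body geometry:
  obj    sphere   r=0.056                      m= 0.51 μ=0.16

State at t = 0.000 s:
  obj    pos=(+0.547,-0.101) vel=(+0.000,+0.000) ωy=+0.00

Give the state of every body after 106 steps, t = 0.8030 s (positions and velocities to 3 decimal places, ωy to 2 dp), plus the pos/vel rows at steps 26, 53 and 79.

State at t = 0.8030 s:
  obj    pos=(+2.255,-0.682) vel=(+4.254,-1.448) ωy=+80.21

Key-timestep trajectory:
   step    t(s)  obj.x    obj.z    obj.vx   obj.vz 
     26  0.1970   +0.650  -0.136  +1.044  -0.355
     53  0.4015   +0.974  -0.246  +2.127  -0.724
     79  0.5985   +1.496  -0.424  +3.171  -1.079


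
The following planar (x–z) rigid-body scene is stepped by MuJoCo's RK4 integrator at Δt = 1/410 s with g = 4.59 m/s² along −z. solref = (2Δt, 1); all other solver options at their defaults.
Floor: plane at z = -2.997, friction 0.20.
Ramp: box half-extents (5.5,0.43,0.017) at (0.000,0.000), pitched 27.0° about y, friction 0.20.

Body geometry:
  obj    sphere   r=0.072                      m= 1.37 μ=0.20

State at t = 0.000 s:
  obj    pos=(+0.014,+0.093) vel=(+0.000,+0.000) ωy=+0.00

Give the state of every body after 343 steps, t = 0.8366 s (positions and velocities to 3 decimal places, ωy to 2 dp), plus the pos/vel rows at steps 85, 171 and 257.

State at t = 0.8366 s:
  obj    pos=(+0.478,-0.144) vel=(+1.110,-0.565) ωy=+17.29

Key-timestep trajectory:
   step    t(s)  obj.x    obj.z    obj.vx   obj.vz 
     85  0.2073   +0.042  +0.078  +0.275  -0.140
    171  0.4171   +0.129  +0.034  +0.553  -0.282
    257  0.6268   +0.275  -0.040  +0.831  -0.424


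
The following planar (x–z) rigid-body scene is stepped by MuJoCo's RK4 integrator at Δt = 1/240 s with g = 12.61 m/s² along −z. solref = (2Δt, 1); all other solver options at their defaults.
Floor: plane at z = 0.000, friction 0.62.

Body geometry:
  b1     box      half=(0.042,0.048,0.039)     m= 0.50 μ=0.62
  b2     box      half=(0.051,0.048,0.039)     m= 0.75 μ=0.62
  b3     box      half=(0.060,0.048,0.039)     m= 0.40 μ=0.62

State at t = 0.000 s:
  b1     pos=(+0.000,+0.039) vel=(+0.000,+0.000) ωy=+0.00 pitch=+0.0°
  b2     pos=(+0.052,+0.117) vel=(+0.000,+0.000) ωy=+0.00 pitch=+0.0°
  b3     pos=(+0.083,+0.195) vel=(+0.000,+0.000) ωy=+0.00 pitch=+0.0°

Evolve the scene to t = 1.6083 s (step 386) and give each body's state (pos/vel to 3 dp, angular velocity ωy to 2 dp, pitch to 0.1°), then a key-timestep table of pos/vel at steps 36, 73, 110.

State at t = 1.6083 s:
  b1     pos=(+0.000,+0.039) vel=(+0.000,+0.000) ωy=+0.00 pitch=+0.0°
  b2     pos=(+0.100,+0.051) vel=(+0.000,+0.000) ωy=+0.00 pitch=+90.0°
  b3     pos=(+0.318,+0.039) vel=(+0.000,+0.000) ωy=+0.00 pitch=+180.0°

Key-timestep trajectory:
   step    t(s)  b1.x    b1.z    b1.vx   b1.vz   b2.x    b2.z    b2.vx   b2.vz   b3.x    b3.z    b3.vx   b3.vz 
     36  0.1500   +0.000  +0.039  -0.001  +0.000   +0.068  +0.109  +0.222  -0.178   +0.130  +0.165  +0.631  -0.607
     73  0.3042   +0.000  +0.039  +0.000  +0.000   +0.111  +0.058  +0.170  +0.089   +0.236  +0.068  +0.493  +0.193
    110  0.4583   +0.000  +0.039  +0.000  +0.000   +0.099  +0.051  -0.296  -0.186   +0.315  +0.042  +0.565  -0.690


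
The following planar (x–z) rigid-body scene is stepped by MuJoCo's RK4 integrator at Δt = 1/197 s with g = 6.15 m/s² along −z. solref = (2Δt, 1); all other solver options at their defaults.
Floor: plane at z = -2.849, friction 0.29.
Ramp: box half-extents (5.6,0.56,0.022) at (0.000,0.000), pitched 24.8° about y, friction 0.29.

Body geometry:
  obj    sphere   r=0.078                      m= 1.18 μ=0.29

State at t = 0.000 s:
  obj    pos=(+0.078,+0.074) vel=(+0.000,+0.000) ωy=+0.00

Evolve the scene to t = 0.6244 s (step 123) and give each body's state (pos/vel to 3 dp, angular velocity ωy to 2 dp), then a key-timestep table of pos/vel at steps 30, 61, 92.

State at t = 0.6244 s:
  obj    pos=(+0.404,-0.077) vel=(+1.044,-0.483) ωy=+14.75

Key-timestep trajectory:
   step    t(s)  obj.x    obj.z    obj.vx   obj.vz 
     30  0.1523   +0.097  +0.065  +0.255  -0.118
     61  0.3096   +0.158  +0.037  +0.518  -0.239
     92  0.4670   +0.260  -0.010  +0.781  -0.361


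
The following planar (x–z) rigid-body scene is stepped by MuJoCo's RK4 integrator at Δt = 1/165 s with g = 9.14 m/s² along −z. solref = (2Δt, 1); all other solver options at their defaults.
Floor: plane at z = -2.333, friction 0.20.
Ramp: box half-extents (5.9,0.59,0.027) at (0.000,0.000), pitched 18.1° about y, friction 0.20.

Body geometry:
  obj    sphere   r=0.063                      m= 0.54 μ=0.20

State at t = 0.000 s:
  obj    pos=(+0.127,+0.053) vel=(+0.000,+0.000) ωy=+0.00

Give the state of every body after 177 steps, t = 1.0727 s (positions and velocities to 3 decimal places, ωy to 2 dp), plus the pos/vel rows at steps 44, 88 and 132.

State at t = 1.0727 s:
  obj    pos=(+1.236,-0.309) vel=(+2.068,-0.676) ωy=+34.53

Key-timestep trajectory:
   step    t(s)  obj.x    obj.z    obj.vx   obj.vz 
     44  0.2667   +0.196  +0.031  +0.514  -0.168
     88  0.5333   +0.401  -0.036  +1.028  -0.336
    132  0.8000   +0.744  -0.149  +1.542  -0.504


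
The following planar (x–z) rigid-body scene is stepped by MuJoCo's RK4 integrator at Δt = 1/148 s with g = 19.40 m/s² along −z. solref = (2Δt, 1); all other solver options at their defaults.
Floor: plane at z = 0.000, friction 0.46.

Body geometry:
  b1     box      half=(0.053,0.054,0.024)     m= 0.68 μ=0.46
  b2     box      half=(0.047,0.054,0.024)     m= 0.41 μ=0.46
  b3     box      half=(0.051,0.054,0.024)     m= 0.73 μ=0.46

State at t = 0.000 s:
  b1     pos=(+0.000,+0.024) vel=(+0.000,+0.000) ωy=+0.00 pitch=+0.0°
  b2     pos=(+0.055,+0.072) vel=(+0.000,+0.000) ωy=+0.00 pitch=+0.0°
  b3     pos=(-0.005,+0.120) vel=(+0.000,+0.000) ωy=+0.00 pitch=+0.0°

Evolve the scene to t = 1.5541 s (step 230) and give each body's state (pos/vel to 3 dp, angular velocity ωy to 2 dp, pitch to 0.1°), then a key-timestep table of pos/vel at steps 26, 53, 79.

State at t = 1.5541 s:
  b1     pos=(+0.000,+0.024) vel=(+0.000,+0.000) ωy=+0.00 pitch=+0.0°
  b2     pos=(+0.176,+0.024) vel=(+0.000,+0.000) ωy=+0.00 pitch=+180.0°
  b3     pos=(-0.124,+0.024) vel=(+0.000,+0.000) ωy=+0.00 pitch=+180.0°

Key-timestep trajectory:
   step    t(s)  b1.x    b1.z    b1.vx   b1.vz   b2.x    b2.z    b2.vx   b2.vz   b3.x    b3.z    b3.vx   b3.vz 
     26  0.1757   +0.000  +0.024  +0.000  +0.000   +0.058  +0.071  +0.086  -0.019   -0.032  +0.104  -0.112  +0.012
     53  0.3581   +0.000  +0.024  +0.001  +0.000   +0.111  +0.050  +0.242  +0.125   -0.075  +0.094  -0.470  -0.233
     79  0.5338   +0.000  +0.024  +0.000  +0.000   +0.146  +0.048  +0.361  -0.136   -0.125  +0.024  +0.003  +0.010


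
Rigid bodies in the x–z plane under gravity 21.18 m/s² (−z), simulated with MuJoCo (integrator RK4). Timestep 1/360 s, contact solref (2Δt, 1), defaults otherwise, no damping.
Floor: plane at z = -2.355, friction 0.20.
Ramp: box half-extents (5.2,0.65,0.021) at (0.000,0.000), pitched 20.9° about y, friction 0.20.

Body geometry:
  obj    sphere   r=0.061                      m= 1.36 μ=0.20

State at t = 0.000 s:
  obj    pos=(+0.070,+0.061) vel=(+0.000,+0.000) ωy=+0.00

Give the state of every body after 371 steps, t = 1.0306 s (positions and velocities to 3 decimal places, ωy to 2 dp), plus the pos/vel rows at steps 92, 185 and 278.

State at t = 1.0306 s:
  obj    pos=(+2.748,-0.961) vel=(+5.196,-1.984) ωy=+91.17

Key-timestep trajectory:
   step    t(s)  obj.x    obj.z    obj.vx   obj.vz 
     92  0.2556   +0.235  -0.002  +1.289  -0.492
    185  0.5139   +0.736  -0.193  +2.591  -0.989
    278  0.7722   +1.573  -0.513  +3.894  -1.487


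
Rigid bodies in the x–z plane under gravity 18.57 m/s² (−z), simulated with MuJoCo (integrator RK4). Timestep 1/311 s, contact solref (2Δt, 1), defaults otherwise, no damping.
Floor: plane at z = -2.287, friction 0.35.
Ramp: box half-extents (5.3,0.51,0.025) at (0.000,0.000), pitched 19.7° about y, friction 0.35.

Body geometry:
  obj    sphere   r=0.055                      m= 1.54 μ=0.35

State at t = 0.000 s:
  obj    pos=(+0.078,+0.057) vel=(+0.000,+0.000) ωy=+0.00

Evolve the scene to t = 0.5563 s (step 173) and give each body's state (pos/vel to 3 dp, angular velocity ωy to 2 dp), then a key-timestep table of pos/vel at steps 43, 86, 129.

State at t = 0.5563 s:
  obj    pos=(+0.729,-0.176) vel=(+2.342,-0.838) ωy=+45.22

Key-timestep trajectory:
   step    t(s)  obj.x    obj.z    obj.vx   obj.vz 
     43  0.1383   +0.118  +0.043  +0.582  -0.208
     86  0.2765   +0.239  -0.001  +1.164  -0.417
    129  0.4148   +0.440  -0.073  +1.746  -0.625


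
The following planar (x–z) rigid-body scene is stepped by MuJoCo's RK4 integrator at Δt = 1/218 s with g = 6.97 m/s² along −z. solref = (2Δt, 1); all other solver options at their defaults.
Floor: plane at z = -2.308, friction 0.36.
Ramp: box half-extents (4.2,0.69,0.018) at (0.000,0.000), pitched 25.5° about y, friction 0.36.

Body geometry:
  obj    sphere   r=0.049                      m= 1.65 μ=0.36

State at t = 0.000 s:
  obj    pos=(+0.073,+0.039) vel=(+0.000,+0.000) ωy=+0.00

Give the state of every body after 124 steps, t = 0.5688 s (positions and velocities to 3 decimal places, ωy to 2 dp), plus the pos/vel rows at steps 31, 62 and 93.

State at t = 0.5688 s:
  obj    pos=(+0.386,-0.110) vel=(+1.100,-0.525) ωy=+24.87

Key-timestep trajectory:
   step    t(s)  obj.x    obj.z    obj.vx   obj.vz 
     31  0.1422   +0.093  +0.030  +0.275  -0.131
     62  0.2844   +0.151  +0.002  +0.550  -0.262
     93  0.4266   +0.249  -0.045  +0.825  -0.394


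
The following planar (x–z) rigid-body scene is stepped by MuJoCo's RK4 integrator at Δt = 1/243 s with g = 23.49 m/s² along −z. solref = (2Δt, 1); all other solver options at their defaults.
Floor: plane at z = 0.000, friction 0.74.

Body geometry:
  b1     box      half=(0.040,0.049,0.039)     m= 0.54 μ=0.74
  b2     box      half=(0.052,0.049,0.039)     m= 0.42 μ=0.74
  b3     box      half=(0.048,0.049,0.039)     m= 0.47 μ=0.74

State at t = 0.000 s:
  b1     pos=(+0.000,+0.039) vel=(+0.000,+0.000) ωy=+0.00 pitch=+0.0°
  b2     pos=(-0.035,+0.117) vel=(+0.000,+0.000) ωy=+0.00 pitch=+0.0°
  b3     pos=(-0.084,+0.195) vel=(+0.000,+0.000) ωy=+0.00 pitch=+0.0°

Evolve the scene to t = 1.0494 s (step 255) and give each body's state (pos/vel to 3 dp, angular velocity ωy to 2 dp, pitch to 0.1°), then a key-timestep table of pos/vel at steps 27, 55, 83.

State at t = 1.0494 s:
  b1     pos=(+0.000,+0.039) vel=(+0.000,+0.000) ωy=+0.00 pitch=+0.0°
  b2     pos=(-0.087,+0.052) vel=(+0.000,+0.000) ωy=+0.00 pitch=-90.0°
  b3     pos=(-0.297,+0.039) vel=(+0.000,+0.000) ωy=+0.00 pitch=+180.0°

Key-timestep trajectory:
   step    t(s)  b1.x    b1.z    b1.vx   b1.vz   b2.x    b2.z    b2.vx   b2.vz   b3.x    b3.z    b3.vx   b3.vz 
     27  0.1111   +0.000  +0.039  +0.001  +0.000   -0.049  +0.116  -0.284  -0.059   -0.122  +0.172  -0.702  -0.614
     55  0.2263   +0.000  +0.039  +0.000  +0.000   -0.090  +0.049  +0.207  +0.121   -0.219  +0.052  -0.511  +0.508
     83  0.3416   +0.000  +0.039  +0.000  +0.000   -0.087  +0.052  +0.000  +0.000   -0.271  +0.057  -0.533  -0.213


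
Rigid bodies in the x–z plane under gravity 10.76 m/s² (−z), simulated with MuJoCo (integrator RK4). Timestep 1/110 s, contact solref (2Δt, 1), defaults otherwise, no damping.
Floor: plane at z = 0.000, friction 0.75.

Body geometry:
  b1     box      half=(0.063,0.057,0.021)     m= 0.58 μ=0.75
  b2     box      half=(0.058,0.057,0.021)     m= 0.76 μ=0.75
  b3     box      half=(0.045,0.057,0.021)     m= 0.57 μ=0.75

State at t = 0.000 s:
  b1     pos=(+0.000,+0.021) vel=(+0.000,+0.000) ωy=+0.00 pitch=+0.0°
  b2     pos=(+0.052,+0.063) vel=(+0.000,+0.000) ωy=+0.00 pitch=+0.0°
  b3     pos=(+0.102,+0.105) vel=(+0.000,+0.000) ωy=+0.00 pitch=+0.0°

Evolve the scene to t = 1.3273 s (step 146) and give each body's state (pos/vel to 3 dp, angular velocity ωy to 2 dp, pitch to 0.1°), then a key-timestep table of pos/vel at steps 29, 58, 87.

State at t = 1.3273 s:
  b1     pos=(+0.000,+0.021) vel=(+0.000,+0.000) ωy=+0.00 pitch=+0.0°
  b2     pos=(+0.106,+0.058) vel=(+0.000,+0.000) ωy=+0.00 pitch=+90.0°
  b3     pos=(+0.174,+0.045) vel=(+0.000,+0.000) ωy=+0.00 pitch=+90.0°

Key-timestep trajectory:
   step    t(s)  b1.x    b1.z    b1.vx   b1.vz   b2.x    b2.z    b2.vx   b2.vz   b3.x    b3.z    b3.vx   b3.vz 
     29  0.2636   +0.000  +0.021  +0.000  +0.000   +0.087  +0.060  +0.284  +0.043   +0.148  +0.047  +0.092  +0.089
     58  0.5273   +0.000  +0.021  +0.000  +0.000   +0.111  +0.060  -0.122  -0.031   +0.184  +0.048  -0.055  -0.012
     87  0.7909   +0.000  +0.021  +0.000  +0.000   +0.107  +0.058  -0.111  -0.036   +0.174  +0.045  -0.063  -0.005


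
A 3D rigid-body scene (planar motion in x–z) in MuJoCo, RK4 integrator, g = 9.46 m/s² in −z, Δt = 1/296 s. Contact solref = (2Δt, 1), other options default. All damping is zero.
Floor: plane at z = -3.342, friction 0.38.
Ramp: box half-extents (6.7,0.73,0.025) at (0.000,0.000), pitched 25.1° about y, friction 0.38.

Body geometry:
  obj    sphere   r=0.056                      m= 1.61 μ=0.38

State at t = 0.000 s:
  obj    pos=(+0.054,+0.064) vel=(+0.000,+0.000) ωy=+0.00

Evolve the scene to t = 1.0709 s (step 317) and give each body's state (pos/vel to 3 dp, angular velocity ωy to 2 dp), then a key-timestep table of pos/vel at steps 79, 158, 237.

State at t = 1.0709 s:
  obj    pos=(+1.543,-0.633) vel=(+2.780,-1.302) ωy=+54.81

Key-timestep trajectory:
   step    t(s)  obj.x    obj.z    obj.vx   obj.vz 
     79  0.2669   +0.147  +0.021  +0.693  -0.325
    158  0.5338   +0.424  -0.109  +1.386  -0.649
    237  0.8007   +0.886  -0.326  +2.078  -0.974


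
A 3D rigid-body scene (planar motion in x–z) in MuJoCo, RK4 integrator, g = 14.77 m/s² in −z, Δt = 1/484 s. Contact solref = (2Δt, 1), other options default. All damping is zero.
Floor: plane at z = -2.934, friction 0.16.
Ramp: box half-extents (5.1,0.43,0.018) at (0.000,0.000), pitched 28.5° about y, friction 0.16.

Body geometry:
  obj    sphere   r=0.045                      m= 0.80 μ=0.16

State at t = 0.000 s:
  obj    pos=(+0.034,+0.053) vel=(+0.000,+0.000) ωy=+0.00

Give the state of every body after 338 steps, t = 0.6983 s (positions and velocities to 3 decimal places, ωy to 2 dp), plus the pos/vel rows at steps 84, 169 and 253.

State at t = 0.6983 s:
  obj    pos=(+1.113,-0.533) vel=(+3.090,-1.678) ωy=+78.11

Key-timestep trajectory:
   step    t(s)  obj.x    obj.z    obj.vx   obj.vz 
     84  0.1736   +0.101  +0.017  +0.768  -0.417
    169  0.3492   +0.304  -0.093  +1.545  -0.839
    253  0.5227   +0.639  -0.275  +2.313  -1.256


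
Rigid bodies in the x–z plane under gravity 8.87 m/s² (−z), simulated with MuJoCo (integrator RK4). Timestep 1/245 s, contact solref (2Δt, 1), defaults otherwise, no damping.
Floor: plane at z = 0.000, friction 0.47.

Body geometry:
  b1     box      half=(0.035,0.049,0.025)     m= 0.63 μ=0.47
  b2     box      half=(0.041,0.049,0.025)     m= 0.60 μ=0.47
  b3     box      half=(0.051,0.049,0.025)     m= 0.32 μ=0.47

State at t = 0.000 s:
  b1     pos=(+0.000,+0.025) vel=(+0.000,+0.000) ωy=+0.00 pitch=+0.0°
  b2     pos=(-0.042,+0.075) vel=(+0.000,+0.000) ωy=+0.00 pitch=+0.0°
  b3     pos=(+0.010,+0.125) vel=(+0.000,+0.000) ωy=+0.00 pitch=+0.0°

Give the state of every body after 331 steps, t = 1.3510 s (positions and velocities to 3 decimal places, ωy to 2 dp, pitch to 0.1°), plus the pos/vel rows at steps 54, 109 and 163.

State at t = 1.3510 s:
  b1     pos=(+0.000,+0.025) vel=(+0.000,+0.000) ωy=+0.00 pitch=+0.0°
  b2     pos=(-0.082,+0.041) vel=(+0.000,+0.000) ωy=+0.00 pitch=-90.0°
  b3     pos=(+0.178,+0.025) vel=(+0.000,+0.000) ωy=+0.00 pitch=+180.0°

Key-timestep trajectory:
   step    t(s)  b1.x    b1.z    b1.vx   b1.vz   b2.x    b2.z    b2.vx   b2.vz   b3.x    b3.z    b3.vx   b3.vz 
     54  0.2204   +0.000  +0.025  +0.000  +0.000   -0.045  +0.074  -0.092  -0.038   +0.046  +0.083  +0.378  -0.587
    109  0.4449   +0.000  +0.025  +0.000  +0.000   -0.092  +0.045  -0.114  +0.035   +0.122  +0.057  +0.203  +0.009
    163  0.6653   +0.000  +0.025  +0.000  +0.000   -0.079  +0.043  +0.052  +0.038   +0.178  +0.025  -0.014  +0.042


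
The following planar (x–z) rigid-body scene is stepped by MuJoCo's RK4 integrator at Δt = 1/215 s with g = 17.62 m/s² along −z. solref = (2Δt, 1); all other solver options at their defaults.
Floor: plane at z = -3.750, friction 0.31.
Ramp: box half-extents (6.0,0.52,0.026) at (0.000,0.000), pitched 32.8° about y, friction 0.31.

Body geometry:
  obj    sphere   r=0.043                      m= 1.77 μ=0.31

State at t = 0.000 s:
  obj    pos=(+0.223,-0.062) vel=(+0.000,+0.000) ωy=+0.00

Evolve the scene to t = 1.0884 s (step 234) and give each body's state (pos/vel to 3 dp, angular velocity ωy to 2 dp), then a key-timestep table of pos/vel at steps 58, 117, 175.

State at t = 1.0884 s:
  obj    pos=(+3.618,-2.249) vel=(+6.237,-4.020) ωy=+172.53

Key-timestep trajectory:
   step    t(s)  obj.x    obj.z    obj.vx   obj.vz 
     58  0.2698   +0.432  -0.196  +1.546  -0.997
    117  0.5442   +1.072  -0.609  +3.119  -2.010
    175  0.8140   +2.122  -1.285  +4.665  -3.006


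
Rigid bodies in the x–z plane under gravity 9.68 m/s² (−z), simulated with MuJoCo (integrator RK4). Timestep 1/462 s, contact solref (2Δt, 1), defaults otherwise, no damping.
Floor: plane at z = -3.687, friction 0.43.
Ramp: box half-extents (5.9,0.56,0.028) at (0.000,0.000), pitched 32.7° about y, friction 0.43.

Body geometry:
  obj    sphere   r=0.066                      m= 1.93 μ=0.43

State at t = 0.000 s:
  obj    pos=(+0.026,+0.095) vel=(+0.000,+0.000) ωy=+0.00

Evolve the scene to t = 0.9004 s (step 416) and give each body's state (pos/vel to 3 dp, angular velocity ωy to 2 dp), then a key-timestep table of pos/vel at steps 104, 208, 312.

State at t = 0.9004 s:
  obj    pos=(+1.300,-0.723) vel=(+2.830,-1.817) ωy=+50.96

Key-timestep trajectory:
   step    t(s)  obj.x    obj.z    obj.vx   obj.vz 
    104  0.2251   +0.106  +0.044  +0.708  -0.454
    208  0.4502   +0.345  -0.110  +1.415  -0.909
    312  0.6753   +0.743  -0.365  +2.123  -1.363


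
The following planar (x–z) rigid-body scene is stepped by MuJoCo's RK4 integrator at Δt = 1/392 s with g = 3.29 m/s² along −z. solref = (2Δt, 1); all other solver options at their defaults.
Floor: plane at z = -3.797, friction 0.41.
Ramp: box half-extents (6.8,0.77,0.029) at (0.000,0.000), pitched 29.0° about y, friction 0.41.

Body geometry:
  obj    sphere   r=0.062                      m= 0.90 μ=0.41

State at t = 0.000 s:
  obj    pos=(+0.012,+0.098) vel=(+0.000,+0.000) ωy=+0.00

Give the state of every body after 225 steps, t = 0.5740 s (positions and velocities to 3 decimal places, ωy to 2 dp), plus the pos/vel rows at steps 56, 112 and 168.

State at t = 0.5740 s:
  obj    pos=(+0.176,+0.006) vel=(+0.572,-0.317) ωy=+10.55

Key-timestep trajectory:
   step    t(s)  obj.x    obj.z    obj.vx   obj.vz 
     56  0.1429   +0.022  +0.092  +0.142  -0.079
    112  0.2857   +0.053  +0.075  +0.285  -0.158
    168  0.4286   +0.103  +0.047  +0.427  -0.237
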